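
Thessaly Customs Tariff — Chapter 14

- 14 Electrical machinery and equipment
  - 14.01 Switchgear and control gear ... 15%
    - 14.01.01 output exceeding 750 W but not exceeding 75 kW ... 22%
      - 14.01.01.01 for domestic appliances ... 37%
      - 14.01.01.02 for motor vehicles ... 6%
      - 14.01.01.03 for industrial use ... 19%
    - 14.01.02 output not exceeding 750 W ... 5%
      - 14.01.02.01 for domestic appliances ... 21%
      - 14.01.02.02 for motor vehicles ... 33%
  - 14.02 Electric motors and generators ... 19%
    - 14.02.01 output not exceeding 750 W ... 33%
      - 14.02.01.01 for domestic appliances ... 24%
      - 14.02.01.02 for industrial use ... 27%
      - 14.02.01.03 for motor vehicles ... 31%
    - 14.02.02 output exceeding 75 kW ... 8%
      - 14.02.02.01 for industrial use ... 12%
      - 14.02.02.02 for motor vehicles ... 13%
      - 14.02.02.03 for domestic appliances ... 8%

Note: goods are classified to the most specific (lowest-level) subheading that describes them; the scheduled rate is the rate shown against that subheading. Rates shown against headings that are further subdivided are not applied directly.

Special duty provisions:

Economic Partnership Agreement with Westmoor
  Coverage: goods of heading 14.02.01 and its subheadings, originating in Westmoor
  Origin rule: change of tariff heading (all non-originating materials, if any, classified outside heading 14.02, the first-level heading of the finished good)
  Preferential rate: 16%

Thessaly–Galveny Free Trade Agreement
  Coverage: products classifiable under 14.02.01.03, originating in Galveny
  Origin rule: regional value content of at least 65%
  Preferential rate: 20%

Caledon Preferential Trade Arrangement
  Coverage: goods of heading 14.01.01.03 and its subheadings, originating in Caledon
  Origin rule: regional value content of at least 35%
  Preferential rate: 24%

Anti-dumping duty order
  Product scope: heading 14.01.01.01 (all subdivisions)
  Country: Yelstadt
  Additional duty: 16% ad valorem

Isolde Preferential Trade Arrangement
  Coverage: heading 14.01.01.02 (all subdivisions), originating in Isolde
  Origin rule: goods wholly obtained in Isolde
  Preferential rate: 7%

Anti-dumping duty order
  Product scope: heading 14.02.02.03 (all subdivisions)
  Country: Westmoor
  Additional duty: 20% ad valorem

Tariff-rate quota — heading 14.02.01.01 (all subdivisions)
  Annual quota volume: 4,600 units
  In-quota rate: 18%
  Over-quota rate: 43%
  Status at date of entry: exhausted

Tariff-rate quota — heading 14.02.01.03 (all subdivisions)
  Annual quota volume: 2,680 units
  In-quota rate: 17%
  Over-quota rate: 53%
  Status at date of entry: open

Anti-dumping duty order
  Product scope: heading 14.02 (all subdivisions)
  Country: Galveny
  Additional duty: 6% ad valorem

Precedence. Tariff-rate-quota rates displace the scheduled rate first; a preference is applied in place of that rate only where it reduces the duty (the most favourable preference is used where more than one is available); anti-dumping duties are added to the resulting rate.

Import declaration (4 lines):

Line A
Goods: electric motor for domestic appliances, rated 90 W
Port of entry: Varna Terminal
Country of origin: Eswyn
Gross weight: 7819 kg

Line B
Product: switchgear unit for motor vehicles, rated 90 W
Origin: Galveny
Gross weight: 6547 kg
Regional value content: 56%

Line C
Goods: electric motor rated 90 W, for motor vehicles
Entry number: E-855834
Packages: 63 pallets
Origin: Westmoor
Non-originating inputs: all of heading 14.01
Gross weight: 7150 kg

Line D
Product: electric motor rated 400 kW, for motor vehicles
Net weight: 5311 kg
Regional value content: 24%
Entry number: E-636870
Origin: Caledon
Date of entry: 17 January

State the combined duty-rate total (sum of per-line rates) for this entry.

105%

Line A: electric motor → 14.02; rated 90 W → 14.02.01; for domestic appliances → 14.02.01.01. Scheduled 24%. quota on 14.02.01.01 exhausted → over-quota 43%. → 43%.
Line B: switchgear unit → 14.01; rated 90 W → 14.01.02; for motor vehicles → 14.01.02.02. Scheduled 33%. Galveny agreement on 14.02.01.03: 14.01.02.02 not covered. → 33%.
Line C: electric motor → 14.02; rated 90 W → 14.02.01; for motor vehicles → 14.02.01.03. Scheduled 31%. quota on 14.02.01.03 open → in-quota 17%; Westmoor agreement on 14.02.01: CTH met → 16% available; preferential 16%. → 16%.
Line D: electric motor → 14.02; rated 400 kW → 14.02.02; for motor vehicles → 14.02.02.02. Scheduled 13%. Caledon agreement on 14.01.01.03: 14.02.02.02 not covered. → 13%.
Sum: 43% + 33% + 16% + 13% = 105%.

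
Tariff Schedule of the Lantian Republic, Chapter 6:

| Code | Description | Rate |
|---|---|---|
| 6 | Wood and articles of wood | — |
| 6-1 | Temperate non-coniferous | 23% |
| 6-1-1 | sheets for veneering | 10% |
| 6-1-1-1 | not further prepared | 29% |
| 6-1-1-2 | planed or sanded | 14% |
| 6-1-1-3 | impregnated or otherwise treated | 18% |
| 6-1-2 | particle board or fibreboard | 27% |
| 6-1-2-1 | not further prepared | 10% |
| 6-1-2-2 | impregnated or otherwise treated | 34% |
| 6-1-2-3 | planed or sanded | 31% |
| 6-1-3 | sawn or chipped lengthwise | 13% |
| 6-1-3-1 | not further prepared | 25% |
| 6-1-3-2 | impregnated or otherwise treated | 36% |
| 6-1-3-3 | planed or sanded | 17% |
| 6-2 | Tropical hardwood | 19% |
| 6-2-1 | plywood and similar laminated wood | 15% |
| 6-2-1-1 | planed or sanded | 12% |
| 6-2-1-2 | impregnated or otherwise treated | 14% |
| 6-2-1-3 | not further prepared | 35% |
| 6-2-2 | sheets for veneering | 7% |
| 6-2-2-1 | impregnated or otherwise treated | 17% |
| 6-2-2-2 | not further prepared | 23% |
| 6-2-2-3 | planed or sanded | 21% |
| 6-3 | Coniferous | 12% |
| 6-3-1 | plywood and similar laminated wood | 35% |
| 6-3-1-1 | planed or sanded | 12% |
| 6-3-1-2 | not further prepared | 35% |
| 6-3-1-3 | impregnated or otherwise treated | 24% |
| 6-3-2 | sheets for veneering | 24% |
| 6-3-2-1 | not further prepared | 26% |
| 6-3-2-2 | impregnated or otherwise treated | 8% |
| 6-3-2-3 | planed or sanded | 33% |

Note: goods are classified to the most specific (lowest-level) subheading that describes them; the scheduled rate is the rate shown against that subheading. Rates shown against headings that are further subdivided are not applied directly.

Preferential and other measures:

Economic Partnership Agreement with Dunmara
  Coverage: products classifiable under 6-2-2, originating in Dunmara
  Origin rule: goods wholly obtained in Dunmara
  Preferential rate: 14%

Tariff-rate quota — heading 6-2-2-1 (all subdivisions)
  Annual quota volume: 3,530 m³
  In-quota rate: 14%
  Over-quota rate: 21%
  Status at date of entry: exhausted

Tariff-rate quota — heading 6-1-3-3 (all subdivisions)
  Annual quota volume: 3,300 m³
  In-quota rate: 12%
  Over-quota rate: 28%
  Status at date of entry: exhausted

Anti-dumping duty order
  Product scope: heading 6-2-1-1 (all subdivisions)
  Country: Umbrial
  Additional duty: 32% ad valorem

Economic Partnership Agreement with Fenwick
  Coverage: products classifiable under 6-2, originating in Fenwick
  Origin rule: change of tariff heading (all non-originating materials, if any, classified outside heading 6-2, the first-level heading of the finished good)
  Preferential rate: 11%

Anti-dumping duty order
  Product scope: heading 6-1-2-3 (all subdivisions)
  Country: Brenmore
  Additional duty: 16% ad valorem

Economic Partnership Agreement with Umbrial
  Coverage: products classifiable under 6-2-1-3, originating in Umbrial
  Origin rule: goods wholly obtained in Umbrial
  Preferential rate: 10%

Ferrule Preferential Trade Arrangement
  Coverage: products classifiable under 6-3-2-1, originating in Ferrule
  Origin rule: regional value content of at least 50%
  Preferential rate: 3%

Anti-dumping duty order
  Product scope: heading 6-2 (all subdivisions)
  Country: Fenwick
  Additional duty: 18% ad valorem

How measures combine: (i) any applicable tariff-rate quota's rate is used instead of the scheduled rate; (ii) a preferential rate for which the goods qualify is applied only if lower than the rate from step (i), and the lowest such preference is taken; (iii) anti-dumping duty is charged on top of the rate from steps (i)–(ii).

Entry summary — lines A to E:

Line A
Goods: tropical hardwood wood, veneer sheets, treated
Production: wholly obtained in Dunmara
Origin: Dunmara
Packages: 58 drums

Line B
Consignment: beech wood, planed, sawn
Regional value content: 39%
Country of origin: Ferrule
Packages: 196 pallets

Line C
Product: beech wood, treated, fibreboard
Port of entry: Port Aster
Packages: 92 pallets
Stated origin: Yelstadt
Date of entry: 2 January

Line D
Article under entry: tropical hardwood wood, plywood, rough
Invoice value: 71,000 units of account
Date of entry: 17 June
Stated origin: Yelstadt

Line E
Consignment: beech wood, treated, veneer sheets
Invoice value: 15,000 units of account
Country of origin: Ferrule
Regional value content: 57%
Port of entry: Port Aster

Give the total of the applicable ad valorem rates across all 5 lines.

Line A: tropical hardwood → 6-2; veneer sheets → 6-2-2; treated → 6-2-2-1. Scheduled 17%. quota on 6-2-2-1 exhausted → over-quota 21%; Dunmara agreement on 6-2-2: wholly obtained → 14% available; preferential 14%. → 14%.
Line B: beech → 6-1; sawn → 6-1-3; planed → 6-1-3-3. Scheduled 17%. quota on 6-1-3-3 exhausted → over-quota 28%; Ferrule agreement on 6-3-2-1: 6-1-3-3 not covered. → 28%.
Line C: beech → 6-1; fibreboard → 6-1-2; treated → 6-1-2-2. Scheduled 34%. No special measure applies. → 34%.
Line D: tropical hardwood → 6-2; plywood → 6-2-1; rough → 6-2-1-3. Scheduled 35%. No special measure applies. → 35%.
Line E: beech → 6-1; veneer sheets → 6-1-1; treated → 6-1-1-3. Scheduled 18%. Ferrule agreement on 6-3-2-1: 6-1-1-3 not covered. → 18%.
Sum: 14% + 28% + 34% + 35% + 18% = 129%.

129%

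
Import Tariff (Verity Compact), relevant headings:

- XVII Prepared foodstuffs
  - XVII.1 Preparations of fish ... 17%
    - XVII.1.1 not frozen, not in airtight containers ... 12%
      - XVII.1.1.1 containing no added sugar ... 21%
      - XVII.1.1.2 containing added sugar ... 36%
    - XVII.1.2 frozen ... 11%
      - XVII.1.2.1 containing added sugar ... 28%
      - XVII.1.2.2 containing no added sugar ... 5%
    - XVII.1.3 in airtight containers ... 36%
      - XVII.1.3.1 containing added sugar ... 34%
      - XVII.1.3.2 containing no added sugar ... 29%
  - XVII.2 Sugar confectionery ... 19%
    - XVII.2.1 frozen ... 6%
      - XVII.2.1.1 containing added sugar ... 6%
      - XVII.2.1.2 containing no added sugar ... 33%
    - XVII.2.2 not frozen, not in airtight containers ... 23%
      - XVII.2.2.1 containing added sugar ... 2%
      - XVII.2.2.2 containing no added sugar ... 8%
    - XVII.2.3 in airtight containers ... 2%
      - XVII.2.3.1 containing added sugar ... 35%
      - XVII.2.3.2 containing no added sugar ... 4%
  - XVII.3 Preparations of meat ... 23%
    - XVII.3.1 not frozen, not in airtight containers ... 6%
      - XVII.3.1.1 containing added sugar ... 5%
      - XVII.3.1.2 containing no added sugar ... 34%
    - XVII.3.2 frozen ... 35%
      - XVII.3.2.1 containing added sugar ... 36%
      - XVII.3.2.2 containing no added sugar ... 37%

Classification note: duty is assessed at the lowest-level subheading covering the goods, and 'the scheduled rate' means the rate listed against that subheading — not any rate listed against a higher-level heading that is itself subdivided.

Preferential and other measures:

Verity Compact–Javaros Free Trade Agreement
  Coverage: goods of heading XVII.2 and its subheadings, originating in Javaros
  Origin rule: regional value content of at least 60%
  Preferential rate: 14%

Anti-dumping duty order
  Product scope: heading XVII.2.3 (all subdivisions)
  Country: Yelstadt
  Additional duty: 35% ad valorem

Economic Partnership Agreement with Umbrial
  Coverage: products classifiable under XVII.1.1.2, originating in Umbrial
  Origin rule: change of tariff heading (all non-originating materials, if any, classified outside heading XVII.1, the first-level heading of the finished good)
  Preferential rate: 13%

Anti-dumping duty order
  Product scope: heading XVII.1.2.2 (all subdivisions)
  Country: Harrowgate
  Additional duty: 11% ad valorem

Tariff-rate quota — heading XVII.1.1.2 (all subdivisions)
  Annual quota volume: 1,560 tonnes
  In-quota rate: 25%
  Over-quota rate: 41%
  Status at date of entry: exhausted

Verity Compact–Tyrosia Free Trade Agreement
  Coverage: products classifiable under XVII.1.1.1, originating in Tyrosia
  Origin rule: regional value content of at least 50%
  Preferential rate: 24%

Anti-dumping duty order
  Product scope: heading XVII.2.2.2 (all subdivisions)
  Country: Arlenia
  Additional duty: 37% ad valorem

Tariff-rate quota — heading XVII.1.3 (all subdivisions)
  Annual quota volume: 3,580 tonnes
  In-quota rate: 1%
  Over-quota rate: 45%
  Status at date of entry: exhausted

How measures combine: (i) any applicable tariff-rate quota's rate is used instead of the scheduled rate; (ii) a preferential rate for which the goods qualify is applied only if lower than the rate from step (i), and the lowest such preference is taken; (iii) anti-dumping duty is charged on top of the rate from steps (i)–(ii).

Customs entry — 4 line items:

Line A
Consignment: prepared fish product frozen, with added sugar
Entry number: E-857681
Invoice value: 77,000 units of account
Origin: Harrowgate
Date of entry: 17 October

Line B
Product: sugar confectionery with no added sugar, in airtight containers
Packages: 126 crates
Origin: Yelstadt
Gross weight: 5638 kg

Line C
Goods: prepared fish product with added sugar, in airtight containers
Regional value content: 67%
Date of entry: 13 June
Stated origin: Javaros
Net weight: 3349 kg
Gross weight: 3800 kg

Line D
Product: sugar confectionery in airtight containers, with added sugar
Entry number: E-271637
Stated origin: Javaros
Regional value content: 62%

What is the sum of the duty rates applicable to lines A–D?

Line A: prepared fish product → XVII.1; frozen → XVII.1.2; with added sugar → XVII.1.2.1. Scheduled 28%. No special measure applies. → 28%.
Line B: sugar confectionery → XVII.2; in airtight containers → XVII.2.3; with no added sugar → XVII.2.3.2. Scheduled 4%. anti-dumping (Yelstadt, XVII.2.3): +35%; total 4% + 35% = 39%. → 39%.
Line C: prepared fish product → XVII.1; in airtight containers → XVII.1.3; with added sugar → XVII.1.3.1. Scheduled 34%. quota on XVII.1.3 exhausted → over-quota 45%; Javaros agreement on XVII.2: XVII.1.3.1 not covered. → 45%.
Line D: sugar confectionery → XVII.2; in airtight containers → XVII.2.3; with added sugar → XVII.2.3.1. Scheduled 35%. Javaros agreement on XVII.2: RVC ≥ 60% → 14% available; preferential 14%. → 14%.
Sum: 28% + 39% + 45% + 14% = 126%.

126%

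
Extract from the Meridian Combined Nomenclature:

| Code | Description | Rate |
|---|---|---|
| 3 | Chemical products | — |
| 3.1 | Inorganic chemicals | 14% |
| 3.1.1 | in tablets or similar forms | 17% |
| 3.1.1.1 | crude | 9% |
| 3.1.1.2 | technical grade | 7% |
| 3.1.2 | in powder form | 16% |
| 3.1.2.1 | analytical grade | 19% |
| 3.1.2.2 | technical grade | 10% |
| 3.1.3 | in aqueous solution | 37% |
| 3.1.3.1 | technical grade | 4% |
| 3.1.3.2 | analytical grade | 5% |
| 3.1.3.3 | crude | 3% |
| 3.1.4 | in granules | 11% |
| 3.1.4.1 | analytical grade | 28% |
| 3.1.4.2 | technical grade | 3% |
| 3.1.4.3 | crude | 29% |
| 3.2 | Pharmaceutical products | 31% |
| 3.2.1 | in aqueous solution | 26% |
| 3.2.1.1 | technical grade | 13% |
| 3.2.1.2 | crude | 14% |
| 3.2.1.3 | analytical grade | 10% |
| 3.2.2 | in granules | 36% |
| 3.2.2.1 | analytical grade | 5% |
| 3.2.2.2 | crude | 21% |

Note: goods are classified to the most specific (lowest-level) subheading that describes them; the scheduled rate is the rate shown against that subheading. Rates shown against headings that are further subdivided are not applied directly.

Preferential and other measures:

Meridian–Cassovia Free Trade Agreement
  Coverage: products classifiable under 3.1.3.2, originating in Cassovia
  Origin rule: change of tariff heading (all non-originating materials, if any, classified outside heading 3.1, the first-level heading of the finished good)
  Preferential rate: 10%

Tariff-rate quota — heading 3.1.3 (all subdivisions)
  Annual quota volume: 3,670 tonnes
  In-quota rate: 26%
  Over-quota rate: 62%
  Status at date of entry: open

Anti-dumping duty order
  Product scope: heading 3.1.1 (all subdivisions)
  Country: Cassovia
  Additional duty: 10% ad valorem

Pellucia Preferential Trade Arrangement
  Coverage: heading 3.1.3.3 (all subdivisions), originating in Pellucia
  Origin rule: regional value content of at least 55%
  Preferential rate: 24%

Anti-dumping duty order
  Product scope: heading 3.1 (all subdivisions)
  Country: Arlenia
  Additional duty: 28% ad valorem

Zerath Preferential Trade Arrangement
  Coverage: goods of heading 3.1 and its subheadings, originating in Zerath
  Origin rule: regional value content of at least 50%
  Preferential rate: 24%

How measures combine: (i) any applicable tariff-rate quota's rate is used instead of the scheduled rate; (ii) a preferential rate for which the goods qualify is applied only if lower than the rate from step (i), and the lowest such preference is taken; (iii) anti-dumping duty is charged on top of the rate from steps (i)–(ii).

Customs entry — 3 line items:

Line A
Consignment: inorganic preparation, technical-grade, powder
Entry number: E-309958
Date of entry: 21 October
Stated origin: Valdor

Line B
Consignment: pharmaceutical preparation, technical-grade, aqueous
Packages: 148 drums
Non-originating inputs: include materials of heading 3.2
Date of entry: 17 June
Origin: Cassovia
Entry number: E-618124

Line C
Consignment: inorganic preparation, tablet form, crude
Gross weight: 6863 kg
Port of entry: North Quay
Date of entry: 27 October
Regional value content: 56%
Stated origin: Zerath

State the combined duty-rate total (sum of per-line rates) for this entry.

32%

Line A: inorganic → 3.1; powder → 3.1.2; technical-grade → 3.1.2.2. Scheduled 10%. No special measure applies. → 10%.
Line B: pharmaceutical → 3.2; aqueous → 3.2.1; technical-grade → 3.2.1.1. Scheduled 13%. Cassovia agreement on 3.1.3.2: 3.2.1.1 not covered. → 13%.
Line C: inorganic → 3.1; tablet form → 3.1.1; crude → 3.1.1.1. Scheduled 9%. Zerath agreement on 3.1: RVC ≥ 50% → 24% available; preference 24% not lower than 9% → no reduction. → 9%.
Sum: 10% + 13% + 9% = 32%.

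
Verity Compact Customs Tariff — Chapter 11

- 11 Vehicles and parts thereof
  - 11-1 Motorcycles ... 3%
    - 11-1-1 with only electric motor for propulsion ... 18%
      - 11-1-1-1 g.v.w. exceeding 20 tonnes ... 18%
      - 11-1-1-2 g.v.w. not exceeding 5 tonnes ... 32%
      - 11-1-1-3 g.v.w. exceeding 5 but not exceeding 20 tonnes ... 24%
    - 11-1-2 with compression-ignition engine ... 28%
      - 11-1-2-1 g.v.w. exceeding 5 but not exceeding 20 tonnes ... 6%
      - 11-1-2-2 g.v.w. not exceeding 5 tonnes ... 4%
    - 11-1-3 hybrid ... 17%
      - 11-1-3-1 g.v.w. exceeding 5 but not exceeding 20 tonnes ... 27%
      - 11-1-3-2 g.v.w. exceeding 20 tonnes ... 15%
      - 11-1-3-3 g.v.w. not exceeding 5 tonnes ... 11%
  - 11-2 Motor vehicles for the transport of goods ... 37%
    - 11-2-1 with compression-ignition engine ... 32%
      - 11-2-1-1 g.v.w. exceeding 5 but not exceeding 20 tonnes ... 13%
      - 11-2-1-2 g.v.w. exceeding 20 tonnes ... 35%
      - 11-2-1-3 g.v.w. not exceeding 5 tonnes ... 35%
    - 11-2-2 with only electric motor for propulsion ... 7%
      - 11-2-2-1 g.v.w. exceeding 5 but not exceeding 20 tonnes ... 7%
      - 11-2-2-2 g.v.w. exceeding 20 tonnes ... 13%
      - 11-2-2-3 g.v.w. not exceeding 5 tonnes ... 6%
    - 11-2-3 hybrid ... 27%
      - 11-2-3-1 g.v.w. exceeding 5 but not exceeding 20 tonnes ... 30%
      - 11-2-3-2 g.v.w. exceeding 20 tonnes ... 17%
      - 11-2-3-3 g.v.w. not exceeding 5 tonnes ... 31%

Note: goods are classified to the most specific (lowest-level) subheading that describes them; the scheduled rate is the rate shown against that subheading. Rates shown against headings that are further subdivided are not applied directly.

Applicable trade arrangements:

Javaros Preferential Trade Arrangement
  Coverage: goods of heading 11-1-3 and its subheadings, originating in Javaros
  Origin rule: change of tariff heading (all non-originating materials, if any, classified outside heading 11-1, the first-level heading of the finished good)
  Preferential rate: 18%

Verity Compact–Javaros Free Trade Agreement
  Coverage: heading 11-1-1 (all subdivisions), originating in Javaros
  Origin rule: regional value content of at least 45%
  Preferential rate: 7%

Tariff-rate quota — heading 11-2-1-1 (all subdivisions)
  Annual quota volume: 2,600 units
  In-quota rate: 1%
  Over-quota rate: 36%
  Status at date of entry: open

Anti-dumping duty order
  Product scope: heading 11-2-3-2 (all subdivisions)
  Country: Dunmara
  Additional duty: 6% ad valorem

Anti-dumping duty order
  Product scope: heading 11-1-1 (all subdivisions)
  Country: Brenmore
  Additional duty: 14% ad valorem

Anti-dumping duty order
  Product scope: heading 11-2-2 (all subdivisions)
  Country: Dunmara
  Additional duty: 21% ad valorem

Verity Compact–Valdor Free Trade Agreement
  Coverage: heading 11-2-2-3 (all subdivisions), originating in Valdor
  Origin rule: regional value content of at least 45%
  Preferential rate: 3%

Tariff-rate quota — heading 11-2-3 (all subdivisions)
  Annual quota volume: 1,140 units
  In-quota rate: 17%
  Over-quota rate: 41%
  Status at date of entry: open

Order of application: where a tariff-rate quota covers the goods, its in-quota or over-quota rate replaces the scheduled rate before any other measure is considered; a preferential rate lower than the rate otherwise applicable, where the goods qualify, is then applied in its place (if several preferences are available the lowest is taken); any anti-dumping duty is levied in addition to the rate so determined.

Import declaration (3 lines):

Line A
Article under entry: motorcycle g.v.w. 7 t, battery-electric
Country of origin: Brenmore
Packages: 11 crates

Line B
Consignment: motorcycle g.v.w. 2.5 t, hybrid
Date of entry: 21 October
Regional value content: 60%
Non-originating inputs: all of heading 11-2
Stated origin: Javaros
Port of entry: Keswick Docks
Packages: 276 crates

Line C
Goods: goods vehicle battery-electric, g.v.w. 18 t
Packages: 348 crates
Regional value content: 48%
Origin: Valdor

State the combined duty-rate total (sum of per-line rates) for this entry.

Line A: motorcycle → 11-1; battery-electric → 11-1-1; g.v.w. 7 t → 11-1-1-3. Scheduled 24%. anti-dumping (Brenmore, 11-1-1): +14%; total 24% + 14% = 38%. → 38%.
Line B: motorcycle → 11-1; hybrid → 11-1-3; g.v.w. 2.5 t → 11-1-3-3. Scheduled 11%. Javaros agreement on 11-1-3: CTH met → 18% available; Javaros agreement on 11-1-1: 11-1-3-3 not covered; preference 18% not lower than 11% → no reduction. → 11%.
Line C: goods vehicle → 11-2; battery-electric → 11-2-2; g.v.w. 18 t → 11-2-2-1. Scheduled 7%. Valdor agreement on 11-2-2-3: 11-2-2-1 not covered. → 7%.
Sum: 38% + 11% + 7% = 56%.

56%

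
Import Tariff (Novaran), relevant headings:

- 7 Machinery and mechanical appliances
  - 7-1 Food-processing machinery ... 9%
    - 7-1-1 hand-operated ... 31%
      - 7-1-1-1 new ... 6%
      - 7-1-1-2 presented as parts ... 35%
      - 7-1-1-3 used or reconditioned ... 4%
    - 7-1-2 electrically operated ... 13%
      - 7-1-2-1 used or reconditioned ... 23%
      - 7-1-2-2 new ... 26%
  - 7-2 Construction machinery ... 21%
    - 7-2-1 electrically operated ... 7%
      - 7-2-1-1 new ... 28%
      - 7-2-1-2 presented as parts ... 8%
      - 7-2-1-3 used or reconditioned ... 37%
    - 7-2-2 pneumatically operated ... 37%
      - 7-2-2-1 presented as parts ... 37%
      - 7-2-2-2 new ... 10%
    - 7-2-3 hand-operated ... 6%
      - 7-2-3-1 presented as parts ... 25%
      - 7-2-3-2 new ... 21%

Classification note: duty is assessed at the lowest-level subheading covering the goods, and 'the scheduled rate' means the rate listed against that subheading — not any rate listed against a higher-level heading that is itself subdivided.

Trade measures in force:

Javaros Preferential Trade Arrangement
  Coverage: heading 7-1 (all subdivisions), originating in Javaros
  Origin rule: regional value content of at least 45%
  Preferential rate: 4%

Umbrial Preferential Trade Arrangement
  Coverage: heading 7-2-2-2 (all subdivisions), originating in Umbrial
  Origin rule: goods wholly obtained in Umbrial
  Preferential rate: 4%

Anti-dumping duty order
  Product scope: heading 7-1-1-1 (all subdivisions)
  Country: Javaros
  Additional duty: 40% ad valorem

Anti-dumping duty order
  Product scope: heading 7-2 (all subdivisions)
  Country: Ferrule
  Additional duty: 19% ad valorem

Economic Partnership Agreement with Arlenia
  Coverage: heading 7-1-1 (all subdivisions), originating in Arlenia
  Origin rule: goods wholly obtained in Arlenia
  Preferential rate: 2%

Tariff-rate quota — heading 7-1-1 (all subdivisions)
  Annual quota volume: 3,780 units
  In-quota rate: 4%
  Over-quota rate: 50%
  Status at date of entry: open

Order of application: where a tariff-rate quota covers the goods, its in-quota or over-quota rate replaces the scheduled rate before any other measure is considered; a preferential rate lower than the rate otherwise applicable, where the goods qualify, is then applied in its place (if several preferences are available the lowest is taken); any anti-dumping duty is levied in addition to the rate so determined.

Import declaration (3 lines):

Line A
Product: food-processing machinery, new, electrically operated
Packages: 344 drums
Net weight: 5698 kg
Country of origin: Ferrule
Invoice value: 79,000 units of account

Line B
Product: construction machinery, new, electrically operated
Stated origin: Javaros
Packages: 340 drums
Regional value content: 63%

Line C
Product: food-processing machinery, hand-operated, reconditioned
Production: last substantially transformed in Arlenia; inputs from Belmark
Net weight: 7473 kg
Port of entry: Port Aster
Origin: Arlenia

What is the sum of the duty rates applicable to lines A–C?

58%

Line A: food-processing → 7-1; electrically operated → 7-1-2; new → 7-1-2-2. Scheduled 26%. No special measure applies. → 26%.
Line B: construction → 7-2; electrically operated → 7-2-1; new → 7-2-1-1. Scheduled 28%. Javaros agreement on 7-1: 7-2-1-1 not covered. → 28%.
Line C: food-processing → 7-1; hand-operated → 7-1-1; reconditioned → 7-1-1-3. Scheduled 4%. quota on 7-1-1 open → in-quota 4%; Arlenia agreement on 7-1-1: not wholly obtained. → 4%.
Sum: 26% + 28% + 4% = 58%.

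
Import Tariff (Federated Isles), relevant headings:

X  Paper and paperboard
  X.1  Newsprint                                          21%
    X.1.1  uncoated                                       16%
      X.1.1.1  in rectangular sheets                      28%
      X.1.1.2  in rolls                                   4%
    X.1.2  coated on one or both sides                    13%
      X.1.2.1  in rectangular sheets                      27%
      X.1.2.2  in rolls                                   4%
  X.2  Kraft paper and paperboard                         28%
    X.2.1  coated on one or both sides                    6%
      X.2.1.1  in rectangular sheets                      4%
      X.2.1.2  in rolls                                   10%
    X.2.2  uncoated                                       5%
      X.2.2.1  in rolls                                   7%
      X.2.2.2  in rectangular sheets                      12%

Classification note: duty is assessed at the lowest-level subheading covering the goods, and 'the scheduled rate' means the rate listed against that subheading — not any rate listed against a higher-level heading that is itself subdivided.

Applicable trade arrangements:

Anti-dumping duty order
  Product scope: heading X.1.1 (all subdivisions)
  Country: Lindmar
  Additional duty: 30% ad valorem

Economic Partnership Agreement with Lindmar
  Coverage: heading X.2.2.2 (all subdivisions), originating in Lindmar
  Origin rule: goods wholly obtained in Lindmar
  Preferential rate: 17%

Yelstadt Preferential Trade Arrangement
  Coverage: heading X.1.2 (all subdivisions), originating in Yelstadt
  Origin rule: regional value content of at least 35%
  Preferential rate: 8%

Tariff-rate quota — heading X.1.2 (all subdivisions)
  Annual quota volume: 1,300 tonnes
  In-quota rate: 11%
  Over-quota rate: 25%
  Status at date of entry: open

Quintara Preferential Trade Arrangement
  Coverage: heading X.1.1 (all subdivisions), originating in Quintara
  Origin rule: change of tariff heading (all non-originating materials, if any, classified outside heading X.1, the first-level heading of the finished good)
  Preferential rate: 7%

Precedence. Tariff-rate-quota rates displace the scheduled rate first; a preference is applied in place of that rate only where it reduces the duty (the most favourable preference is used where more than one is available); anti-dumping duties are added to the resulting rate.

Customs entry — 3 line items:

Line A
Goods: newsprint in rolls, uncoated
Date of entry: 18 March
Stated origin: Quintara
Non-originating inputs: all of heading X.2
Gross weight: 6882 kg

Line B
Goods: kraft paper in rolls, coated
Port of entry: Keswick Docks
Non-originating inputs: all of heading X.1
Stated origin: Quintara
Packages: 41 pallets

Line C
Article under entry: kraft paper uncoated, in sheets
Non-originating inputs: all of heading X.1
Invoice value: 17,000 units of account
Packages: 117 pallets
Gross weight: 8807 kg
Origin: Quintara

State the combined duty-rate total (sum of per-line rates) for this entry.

Line A: newsprint → X.1; uncoated → X.1.1; in rolls → X.1.1.2. Scheduled 4%. Quintara agreement on X.1.1: CTH met → 7% available; preference 7% not lower than 4% → no reduction. → 4%.
Line B: kraft paper → X.2; coated → X.2.1; in rolls → X.2.1.2. Scheduled 10%. Quintara agreement on X.1.1: X.2.1.2 not covered. → 10%.
Line C: kraft paper → X.2; uncoated → X.2.2; in sheets → X.2.2.2. Scheduled 12%. Quintara agreement on X.1.1: X.2.2.2 not covered. → 12%.
Sum: 4% + 10% + 12% = 26%.

26%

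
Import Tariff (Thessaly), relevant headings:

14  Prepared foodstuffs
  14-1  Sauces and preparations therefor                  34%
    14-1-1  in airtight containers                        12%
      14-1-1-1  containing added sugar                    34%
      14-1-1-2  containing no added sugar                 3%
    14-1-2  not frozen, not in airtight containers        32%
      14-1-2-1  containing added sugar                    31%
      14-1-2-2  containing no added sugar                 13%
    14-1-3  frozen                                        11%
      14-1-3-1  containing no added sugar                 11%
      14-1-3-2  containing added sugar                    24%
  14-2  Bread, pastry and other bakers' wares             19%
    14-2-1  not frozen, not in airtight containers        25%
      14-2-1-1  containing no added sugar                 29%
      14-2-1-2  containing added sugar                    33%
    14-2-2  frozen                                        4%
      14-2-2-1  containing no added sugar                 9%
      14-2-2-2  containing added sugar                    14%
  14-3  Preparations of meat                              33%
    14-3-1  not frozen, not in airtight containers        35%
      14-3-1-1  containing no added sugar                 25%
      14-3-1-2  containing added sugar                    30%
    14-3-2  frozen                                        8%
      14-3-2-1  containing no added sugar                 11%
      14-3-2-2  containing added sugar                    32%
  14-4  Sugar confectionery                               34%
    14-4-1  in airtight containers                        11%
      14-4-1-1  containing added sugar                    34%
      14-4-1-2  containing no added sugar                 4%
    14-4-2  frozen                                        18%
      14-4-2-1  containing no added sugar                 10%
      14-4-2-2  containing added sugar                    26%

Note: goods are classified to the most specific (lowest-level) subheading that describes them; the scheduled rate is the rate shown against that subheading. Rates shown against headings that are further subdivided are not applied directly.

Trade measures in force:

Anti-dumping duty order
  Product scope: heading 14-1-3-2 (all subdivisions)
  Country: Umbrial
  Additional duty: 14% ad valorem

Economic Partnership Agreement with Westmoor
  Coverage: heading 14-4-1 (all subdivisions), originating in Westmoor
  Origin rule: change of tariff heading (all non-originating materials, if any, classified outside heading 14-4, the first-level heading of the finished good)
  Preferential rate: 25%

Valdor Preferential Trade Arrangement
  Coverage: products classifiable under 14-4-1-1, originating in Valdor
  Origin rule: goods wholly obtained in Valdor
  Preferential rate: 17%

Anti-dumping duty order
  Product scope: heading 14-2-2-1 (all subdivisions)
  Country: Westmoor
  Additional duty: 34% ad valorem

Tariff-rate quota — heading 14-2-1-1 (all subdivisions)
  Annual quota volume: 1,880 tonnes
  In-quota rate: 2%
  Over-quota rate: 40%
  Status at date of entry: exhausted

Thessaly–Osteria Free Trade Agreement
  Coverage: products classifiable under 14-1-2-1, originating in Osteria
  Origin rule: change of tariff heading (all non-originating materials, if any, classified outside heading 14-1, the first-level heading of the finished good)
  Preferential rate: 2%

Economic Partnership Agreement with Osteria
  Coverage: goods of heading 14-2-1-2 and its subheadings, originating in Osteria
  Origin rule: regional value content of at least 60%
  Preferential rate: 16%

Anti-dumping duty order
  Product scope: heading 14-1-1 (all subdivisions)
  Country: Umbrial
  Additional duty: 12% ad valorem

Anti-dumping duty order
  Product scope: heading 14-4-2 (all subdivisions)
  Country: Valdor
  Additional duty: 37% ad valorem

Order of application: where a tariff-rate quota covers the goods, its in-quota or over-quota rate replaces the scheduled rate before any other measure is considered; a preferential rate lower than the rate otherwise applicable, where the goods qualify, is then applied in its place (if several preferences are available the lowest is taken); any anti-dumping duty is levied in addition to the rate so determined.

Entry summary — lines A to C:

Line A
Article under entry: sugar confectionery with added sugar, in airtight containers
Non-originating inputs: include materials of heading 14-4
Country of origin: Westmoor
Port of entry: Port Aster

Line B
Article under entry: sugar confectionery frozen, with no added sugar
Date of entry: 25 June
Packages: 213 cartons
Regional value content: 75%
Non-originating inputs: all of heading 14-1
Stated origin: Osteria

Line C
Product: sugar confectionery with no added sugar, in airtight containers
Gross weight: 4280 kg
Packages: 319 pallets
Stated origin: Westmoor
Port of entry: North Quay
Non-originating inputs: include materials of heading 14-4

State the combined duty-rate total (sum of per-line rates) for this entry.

Line A: sugar confectionery → 14-4; in airtight containers → 14-4-1; with added sugar → 14-4-1-1. Scheduled 34%. Westmoor agreement on 14-4-1: CTH not met. → 34%.
Line B: sugar confectionery → 14-4; frozen → 14-4-2; with no added sugar → 14-4-2-1. Scheduled 10%. Osteria agreement on 14-1-2-1: 14-4-2-1 not covered; Osteria agreement on 14-2-1-2: 14-4-2-1 not covered. → 10%.
Line C: sugar confectionery → 14-4; in airtight containers → 14-4-1; with no added sugar → 14-4-1-2. Scheduled 4%. Westmoor agreement on 14-4-1: CTH not met. → 4%.
Sum: 34% + 10% + 4% = 48%.

48%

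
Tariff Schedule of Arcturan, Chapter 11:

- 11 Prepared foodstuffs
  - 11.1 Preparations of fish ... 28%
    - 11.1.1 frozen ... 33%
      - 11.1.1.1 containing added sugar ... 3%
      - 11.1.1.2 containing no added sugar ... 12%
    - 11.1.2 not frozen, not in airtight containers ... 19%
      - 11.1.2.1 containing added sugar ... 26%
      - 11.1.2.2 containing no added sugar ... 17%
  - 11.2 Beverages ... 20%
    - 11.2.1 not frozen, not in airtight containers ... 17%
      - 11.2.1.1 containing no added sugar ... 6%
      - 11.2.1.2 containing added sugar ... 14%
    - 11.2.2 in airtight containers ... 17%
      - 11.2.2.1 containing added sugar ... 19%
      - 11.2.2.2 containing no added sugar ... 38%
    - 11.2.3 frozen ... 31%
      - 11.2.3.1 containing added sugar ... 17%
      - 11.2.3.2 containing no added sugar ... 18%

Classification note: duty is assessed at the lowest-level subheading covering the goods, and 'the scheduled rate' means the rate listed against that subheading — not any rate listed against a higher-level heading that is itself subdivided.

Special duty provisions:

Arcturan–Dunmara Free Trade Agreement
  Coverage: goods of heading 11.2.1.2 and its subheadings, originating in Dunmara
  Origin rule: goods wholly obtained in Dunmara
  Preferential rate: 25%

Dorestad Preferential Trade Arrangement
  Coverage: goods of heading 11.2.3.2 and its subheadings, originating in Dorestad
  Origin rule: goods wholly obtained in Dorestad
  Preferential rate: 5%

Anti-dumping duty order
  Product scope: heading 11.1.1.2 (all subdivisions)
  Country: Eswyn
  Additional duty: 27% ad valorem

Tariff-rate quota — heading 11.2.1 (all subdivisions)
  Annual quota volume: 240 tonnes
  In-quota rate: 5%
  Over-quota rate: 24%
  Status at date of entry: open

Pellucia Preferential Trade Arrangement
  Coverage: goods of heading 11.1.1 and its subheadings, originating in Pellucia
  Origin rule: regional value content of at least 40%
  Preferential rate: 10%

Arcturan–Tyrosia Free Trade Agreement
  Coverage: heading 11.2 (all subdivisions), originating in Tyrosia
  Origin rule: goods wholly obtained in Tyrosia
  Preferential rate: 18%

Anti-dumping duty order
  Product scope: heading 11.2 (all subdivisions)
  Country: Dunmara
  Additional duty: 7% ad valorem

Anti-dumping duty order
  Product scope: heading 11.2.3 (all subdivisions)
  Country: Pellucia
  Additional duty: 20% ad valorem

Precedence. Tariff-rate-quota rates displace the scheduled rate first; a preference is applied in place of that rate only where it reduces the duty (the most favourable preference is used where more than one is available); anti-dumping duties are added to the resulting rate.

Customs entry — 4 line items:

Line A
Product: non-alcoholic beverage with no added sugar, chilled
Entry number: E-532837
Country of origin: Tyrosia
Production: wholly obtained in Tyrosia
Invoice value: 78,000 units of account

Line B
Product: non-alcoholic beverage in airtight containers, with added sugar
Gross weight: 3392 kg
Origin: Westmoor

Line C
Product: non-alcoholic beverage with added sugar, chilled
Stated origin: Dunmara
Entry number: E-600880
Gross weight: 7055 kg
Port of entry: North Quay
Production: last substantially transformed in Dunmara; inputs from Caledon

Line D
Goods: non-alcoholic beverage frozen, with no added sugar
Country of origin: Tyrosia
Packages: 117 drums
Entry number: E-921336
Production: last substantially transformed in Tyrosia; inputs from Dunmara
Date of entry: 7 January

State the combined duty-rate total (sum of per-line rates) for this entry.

54%

Line A: non-alcoholic beverage → 11.2; chilled → 11.2.1; with no added sugar → 11.2.1.1. Scheduled 6%. quota on 11.2.1 open → in-quota 5%; Tyrosia agreement on 11.2: wholly obtained → 18% available; preference 18% not lower than 5% → no reduction. → 5%.
Line B: non-alcoholic beverage → 11.2; in airtight containers → 11.2.2; with added sugar → 11.2.2.1. Scheduled 19%. No special measure applies. → 19%.
Line C: non-alcoholic beverage → 11.2; chilled → 11.2.1; with added sugar → 11.2.1.2. Scheduled 14%. quota on 11.2.1 open → in-quota 5%; Dunmara agreement on 11.2.1.2: not wholly obtained; anti-dumping (Dunmara, 11.2): +7%; total 5% + 7% = 12%. → 12%.
Line D: non-alcoholic beverage → 11.2; frozen → 11.2.3; with no added sugar → 11.2.3.2. Scheduled 18%. Tyrosia agreement on 11.2: not wholly obtained. → 18%.
Sum: 5% + 19% + 12% + 18% = 54%.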